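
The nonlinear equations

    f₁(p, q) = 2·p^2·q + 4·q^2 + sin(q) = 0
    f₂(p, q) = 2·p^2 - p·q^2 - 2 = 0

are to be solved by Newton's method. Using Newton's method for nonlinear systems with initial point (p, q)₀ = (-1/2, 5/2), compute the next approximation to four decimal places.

At (-1/2, 5/2): F = (26.848472, 1.6250).
Jacobian J = [[4·p·q, 2·p^2 + 8·q + cos(q)], [4·p - q^2, -2·p·q]].
At the point, J = [[-5.0000, 19.698856], [-8.2500, 2.5000]] (det J = 150.015565).
Solving J·Δ = −F gives Δ = (-0.2340, -1.4224).
Then the next iterate is (p, q)₁ = (-0.7340, 1.0776).

(-0.7340, 1.0776)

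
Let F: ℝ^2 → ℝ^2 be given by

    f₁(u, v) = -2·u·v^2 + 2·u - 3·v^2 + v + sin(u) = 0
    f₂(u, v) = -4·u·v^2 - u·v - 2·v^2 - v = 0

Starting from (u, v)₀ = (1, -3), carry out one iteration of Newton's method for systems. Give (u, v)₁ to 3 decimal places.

At (1, -3): F = (-45.15853, -48.000).
Jacobian J = [[-2·v^2 + cos(u) + 2, -4·u·v - 6·v + 1], [-4·v^2 - v, -8·u·v - u - 4·v - 1]].
At the point, J = [[-15.45970, 31.000], [-33.000, 34.000]] (det J = 497.37028).
Solving J·Δ = −F gives Δ = (0.095, 1.504).
Then the next iterate is (u, v)₁ = (1.095, -1.496).

(1.095, -1.496)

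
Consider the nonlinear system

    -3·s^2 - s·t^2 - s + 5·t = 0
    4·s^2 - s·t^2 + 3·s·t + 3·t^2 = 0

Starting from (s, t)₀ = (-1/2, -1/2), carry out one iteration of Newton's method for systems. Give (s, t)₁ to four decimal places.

At (-1/2, -1/2): F = (-2.6250, 2.6250).
Jacobian J = [[-6·s - t^2 - 1, -2·s·t + 5], [8·s - t^2 + 3·t, -2·s·t + 3·s + 6·t]].
At the point, J = [[1.7500, 4.5000], [-5.7500, -5.0000]] (det J = 17.1250).
Solving J·Δ = −F gives Δ = (-0.0766, 0.6131).
Then the next iterate is (s, t)₁ = (-0.5766, 0.1131).

(-0.5766, 0.1131)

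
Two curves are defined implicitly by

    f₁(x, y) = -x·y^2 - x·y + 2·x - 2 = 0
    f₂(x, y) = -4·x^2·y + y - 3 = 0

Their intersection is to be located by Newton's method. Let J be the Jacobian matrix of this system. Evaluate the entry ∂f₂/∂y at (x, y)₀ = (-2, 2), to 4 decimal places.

-15.0000

∂f₂/∂y = -4·x^2 + 1.
At (-2, 2) this is -15.0000.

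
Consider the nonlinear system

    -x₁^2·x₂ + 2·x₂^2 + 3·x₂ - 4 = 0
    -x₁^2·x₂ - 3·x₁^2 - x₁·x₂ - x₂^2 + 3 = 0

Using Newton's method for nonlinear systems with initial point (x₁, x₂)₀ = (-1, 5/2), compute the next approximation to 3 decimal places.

(-0.941, 1.350)

At (-1, 5/2): F = (13.500, -6.250).
Jacobian J = [[-2·x₁·x₂, -x₁^2 + 4·x₂ + 3], [-2·x₁·x₂ - 6·x₁ - x₂, -x₁^2 - x₁ - 2·x₂]].
At the point, J = [[5.000, 12.000], [8.500, -5.000]] (det J = -127.000).
Solving J·Δ = −F gives Δ = (0.059, -1.150).
Then the next iterate is (x₁, x₂)₁ = (-0.941, 1.350).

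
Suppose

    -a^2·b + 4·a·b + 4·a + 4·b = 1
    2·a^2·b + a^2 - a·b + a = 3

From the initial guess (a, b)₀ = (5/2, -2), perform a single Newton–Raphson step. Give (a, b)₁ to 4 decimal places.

At (5/2, -2): F = (-6.5000, -14.2500).
Jacobian J = [[-2·a·b + 4·b + 4, -a^2 + 4·a + 4], [4·a·b + 2·a - b + 1, 2·a^2 - a]].
At the point, J = [[6.0000, 7.7500], [-12.0000, 10.0000]] (det J = 153.0000).
Solving J·Δ = −F gives Δ = (-0.2970, 1.0686).
Then the next iterate is (a, b)₁ = (2.2030, -0.9314).

(2.2030, -0.9314)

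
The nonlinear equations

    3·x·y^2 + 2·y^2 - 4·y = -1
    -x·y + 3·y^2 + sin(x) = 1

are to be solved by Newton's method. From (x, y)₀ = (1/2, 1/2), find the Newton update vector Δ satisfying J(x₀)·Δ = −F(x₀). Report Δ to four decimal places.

(0.1564, -0.0154)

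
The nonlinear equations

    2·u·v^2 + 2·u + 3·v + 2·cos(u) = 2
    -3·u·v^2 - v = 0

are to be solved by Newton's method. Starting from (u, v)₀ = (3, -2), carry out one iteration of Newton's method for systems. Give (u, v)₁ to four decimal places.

(3.1509, -0.9768)

At (3, -2): F = (20.020015, -34.0000).
Jacobian J = [[2·v^2 - 2·sin(u) + 2, 4·u·v + 3], [-3·v^2, -6·u·v - 1]].
At the point, J = [[9.717760, -21.0000], [-12.0000, 35.0000]] (det J = 88.121599).
Solving J·Δ = −F gives Δ = (0.1509, 1.0232).
Then the next iterate is (u, v)₁ = (3.1509, -0.9768).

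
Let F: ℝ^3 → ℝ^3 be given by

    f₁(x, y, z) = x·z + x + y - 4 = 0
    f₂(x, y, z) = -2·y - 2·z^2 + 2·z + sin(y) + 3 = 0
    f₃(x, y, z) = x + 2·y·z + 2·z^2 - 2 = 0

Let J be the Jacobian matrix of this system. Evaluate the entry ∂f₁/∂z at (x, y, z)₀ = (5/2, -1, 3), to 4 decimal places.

2.5000

∂f₁/∂z = x.
At (5/2, -1, 3) this is 2.5000.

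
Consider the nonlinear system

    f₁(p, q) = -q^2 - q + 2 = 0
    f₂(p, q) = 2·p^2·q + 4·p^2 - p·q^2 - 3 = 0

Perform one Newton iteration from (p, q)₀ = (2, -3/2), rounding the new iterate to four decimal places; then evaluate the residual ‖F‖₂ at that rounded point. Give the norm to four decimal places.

63.8918

At (2, -3/2): F = (1.2500, -3.5000).
Jacobian J = [[0, -2·q - 1], [4·p·q + 8·p - q^2, 2·p^2 - 2·p·q]].
At the point, J = [[0.0000, 2.0000], [1.7500, 14.0000]] (det J = -3.5000).
Solving J·Δ = −F gives Δ = (7.0000, -0.6250).
Then the next iterate is (p, q)₁ = (9.0000, -2.1250).
Re-evaluating at (9.0000, -2.1250): F = (-0.390625, -63.890625), so ‖F‖₂ = 63.8918.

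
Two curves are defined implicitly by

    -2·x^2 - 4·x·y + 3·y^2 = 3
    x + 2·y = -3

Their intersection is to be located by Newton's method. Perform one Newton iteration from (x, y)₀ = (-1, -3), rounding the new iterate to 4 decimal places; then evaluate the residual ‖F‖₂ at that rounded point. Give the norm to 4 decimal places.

At (-1, -3): F = (10.0000, -4.0000).
Jacobian J = [[-4·x - 4·y, -4·x + 6·y], [1, 2]].
At the point, J = [[16.0000, -14.0000], [1.0000, 2.0000]] (det J = 46.0000).
Solving J·Δ = −F gives Δ = (0.7826, 1.6087).
Then the next iterate is (x, y)₁ = (-0.2174, -1.3913).
Re-evaluating at (-0.2174, -1.3913): F = (1.502747, 0.0000), so ‖F‖₂ = 1.5027.

1.5027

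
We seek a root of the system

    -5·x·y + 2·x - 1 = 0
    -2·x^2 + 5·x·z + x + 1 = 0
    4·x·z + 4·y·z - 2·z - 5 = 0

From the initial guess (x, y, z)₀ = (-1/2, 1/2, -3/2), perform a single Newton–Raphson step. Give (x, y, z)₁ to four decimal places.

(-2.3889, 0.4222, 3.4000)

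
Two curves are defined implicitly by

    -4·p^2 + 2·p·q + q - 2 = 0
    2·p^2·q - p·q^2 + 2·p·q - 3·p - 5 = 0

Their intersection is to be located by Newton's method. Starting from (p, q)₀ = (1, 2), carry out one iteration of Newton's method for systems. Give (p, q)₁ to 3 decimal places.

At (1, 2): F = (0.000, -4.000).
Jacobian J = [[-8·p + 2·q, 2·p + 1], [4·p·q - q^2 + 2·q - 3, 2·p^2 - 2·p·q + 2·p]].
At the point, J = [[-4.000, 3.000], [5.000, 0.000]] (det J = -15.000).
Solving J·Δ = −F gives Δ = (0.800, 1.067).
Then the next iterate is (p, q)₁ = (1.800, 3.067).

(1.800, 3.067)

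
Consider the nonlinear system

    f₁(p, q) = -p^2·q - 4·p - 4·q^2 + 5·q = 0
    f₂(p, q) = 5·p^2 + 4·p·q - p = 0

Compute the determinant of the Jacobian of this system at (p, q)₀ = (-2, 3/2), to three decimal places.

J = [[-2·p·q - 4, -p^2 - 8·q + 5], [10·p + 4·q - 1, 4·p]].
At the point, J = [[2.000, -11.000], [-15.000, -8.000]].
det J = -181.000.

-181.000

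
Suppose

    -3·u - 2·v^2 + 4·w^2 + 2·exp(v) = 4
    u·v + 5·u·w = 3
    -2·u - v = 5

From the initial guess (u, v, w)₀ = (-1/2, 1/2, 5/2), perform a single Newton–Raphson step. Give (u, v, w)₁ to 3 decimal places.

At (-1/2, 1/2, 5/2): F = (25.29744, -9.500, -4.500).
Jacobian J = [[-3, -4·v + 2·exp(v), 8·w], [v + 5·w, u, 5·u], [-2, -1, 0]].
At the point, J = [[-3.000, 1.29744, 20.000], [13.000, -0.500, -2.500], [-2.000, -1.000, 0.000]] (det J = -266.01279).
Solving J·Δ = −F gives Δ = (0.362, -5.224, -0.872).
Then the next iterate is (u, v, w)₁ = (-0.138, -4.724, 1.628).

(-0.138, -4.724, 1.628)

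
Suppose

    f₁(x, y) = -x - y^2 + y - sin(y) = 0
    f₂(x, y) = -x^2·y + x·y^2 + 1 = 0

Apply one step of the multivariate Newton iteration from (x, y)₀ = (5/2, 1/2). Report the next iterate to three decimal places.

At (5/2, 1/2): F = (-2.72943, -1.500).
Jacobian J = [[-1, -2·y - cos(y) + 1], [-2·x·y + y^2, -x^2 + 2·x·y]].
At the point, J = [[-1.000, -0.87758], [-2.250, -3.750]] (det J = 1.77544).
Solving J·Δ = −F gives Δ = (-5.024, 2.614).
Then the next iterate is (x, y)₁ = (-2.524, 3.114).

(-2.524, 3.114)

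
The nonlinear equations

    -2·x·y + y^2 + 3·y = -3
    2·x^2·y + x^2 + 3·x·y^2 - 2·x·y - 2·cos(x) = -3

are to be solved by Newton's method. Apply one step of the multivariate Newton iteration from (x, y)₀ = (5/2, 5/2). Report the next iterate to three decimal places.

(2.394, 0.906)

At (5/2, 5/2): F = (4.250, 76.47729).
Jacobian J = [[-2·y, -2·x + 2·y + 3], [4·x·y + 2·x + 3·y^2 - 2·y + 2·sin(x), 2·x^2 + 6·x·y - 2·x]].
At the point, J = [[-5.000, 3.000], [44.94694, 45.000]] (det J = -359.84083).
Solving J·Δ = −F gives Δ = (-0.106, -1.594).
Then the next iterate is (x, y)₁ = (2.394, 0.906).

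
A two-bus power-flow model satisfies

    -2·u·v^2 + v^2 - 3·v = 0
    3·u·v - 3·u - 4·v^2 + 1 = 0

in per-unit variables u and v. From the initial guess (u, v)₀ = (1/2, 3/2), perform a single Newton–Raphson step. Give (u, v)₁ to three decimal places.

(0.007, 0.739)

At (1/2, 3/2): F = (-4.500, -7.250).
Jacobian J = [[-2·v^2, -4·u·v + 2·v - 3], [3·v - 3, 3·u - 8·v]].
At the point, J = [[-4.500, -3.000], [1.500, -10.500]] (det J = 51.750).
Solving J·Δ = −F gives Δ = (-0.493, -0.761).
Then the next iterate is (u, v)₁ = (0.007, 0.739).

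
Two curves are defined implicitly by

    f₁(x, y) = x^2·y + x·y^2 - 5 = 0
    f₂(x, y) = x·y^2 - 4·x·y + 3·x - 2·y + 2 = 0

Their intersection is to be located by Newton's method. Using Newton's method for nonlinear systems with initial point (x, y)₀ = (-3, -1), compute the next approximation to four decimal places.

(0.5000, -1.5000)

At (-3, -1): F = (-17.0000, -20.0000).
Jacobian J = [[2·x·y + y^2, x^2 + 2·x·y], [y^2 - 4·y + 3, 2·x·y - 4·x - 2]].
At the point, J = [[7.0000, 15.0000], [8.0000, 16.0000]] (det J = -8.0000).
Solving J·Δ = −F gives Δ = (3.5000, -0.5000).
Then the next iterate is (x, y)₁ = (0.5000, -1.5000).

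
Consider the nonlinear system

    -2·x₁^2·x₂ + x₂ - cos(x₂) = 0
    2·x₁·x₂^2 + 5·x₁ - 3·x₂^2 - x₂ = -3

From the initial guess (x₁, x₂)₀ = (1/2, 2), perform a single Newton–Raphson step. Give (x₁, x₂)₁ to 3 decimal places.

At (1/2, 2): F = (1.41615, -4.500).
Jacobian J = [[-4·x₁·x₂, -2·x₁^2 + sin(x₂) + 1], [2·x₂^2 + 5, 4·x₁·x₂ - 6·x₂ - 1]].
At the point, J = [[-4.000, 1.40930], [13.000, -9.000]] (det J = 17.67913).
Solving J·Δ = −F gives Δ = (0.362, 0.023).
Then the next iterate is (x₁, x₂)₁ = (0.862, 2.023).

(0.862, 2.023)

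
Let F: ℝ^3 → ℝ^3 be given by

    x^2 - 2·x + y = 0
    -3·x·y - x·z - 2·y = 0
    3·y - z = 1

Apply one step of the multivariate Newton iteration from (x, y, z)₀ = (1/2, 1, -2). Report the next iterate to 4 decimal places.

(-0.0417, 0.2083, -0.3750)

At (1/2, 1, -2): F = (0.2500, -2.5000, 4.0000).
Jacobian J = [[2·x - 2, 1, 0], [-3·y - z, -3·x - 2, -x], [0, 3, -1]].
At the point, J = [[-1.0000, 1.0000, 0.0000], [-1.0000, -3.5000, -0.5000], [0.0000, 3.0000, -1.0000]] (det J = -6.0000).
Solving J·Δ = −F gives Δ = (-0.5417, -0.7917, 1.6250).
Then the next iterate is (x, y, z)₁ = (-0.0417, 0.2083, -0.3750).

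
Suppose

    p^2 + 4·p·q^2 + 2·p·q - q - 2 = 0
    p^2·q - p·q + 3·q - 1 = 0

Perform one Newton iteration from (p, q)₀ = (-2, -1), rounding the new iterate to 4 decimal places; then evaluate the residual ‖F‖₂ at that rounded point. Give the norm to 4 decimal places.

3.8266

At (-2, -1): F = (-1.0000, -10.0000).
Jacobian J = [[2·p + 4·q^2 + 2·q, 8·p·q + 2·p - 1], [2·p·q - q, p^2 - p + 3]].
At the point, J = [[-2.0000, 11.0000], [5.0000, 9.0000]] (det J = -73.0000).
Solving J·Δ = −F gives Δ = (1.3836, 0.3425).
Then the next iterate is (p, q)₁ = (-0.6164, -0.6575).
Re-evaluating at (-0.6164, -0.6575): F = (-1.217879, -3.627599), so ‖F‖₂ = 3.8266.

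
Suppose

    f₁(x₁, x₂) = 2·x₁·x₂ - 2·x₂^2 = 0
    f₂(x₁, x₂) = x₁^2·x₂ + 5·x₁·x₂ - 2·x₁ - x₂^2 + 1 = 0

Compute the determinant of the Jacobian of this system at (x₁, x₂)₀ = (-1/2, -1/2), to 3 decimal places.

5.250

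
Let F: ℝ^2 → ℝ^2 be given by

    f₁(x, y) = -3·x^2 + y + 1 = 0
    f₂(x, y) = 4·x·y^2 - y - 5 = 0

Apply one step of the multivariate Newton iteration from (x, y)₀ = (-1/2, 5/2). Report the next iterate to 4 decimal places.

(-0.6767, 0.2802)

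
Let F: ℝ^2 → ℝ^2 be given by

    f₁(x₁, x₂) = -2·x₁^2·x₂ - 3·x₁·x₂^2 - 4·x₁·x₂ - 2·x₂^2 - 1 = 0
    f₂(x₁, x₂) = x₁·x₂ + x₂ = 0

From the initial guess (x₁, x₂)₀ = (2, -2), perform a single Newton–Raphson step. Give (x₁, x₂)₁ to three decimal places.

(0.632, -0.912)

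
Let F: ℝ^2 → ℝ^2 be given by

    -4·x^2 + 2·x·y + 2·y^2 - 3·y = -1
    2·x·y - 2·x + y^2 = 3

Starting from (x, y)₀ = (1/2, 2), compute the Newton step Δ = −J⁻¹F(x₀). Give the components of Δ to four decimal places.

At (1/2, 2): F = (4.0000, 2.0000).
Jacobian J = [[-8·x + 2·y, 2·x + 4·y - 3], [2·y - 2, 2·x + 2·y]].
At the point, J = [[0.0000, 6.0000], [2.0000, 5.0000]] (det J = -12.0000).
Solving J·Δ = −F gives Δ = (0.6667, -0.6667).

(0.6667, -0.6667)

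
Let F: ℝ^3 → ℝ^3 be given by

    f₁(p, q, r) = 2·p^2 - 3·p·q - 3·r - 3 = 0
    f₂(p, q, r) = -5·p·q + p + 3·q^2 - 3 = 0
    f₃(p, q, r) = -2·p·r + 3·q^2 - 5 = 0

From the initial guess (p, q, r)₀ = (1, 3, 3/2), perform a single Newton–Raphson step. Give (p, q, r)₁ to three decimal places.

(0.393, 1.577, -0.898)

At (1, 3, 3/2): F = (-14.500, 10.000, 19.000).
Jacobian J = [[4·p - 3·q, -3·p, -3], [-5·q + 1, -5·p + 6·q, 0], [-2·r, 6·q, -2·p]].
At the point, J = [[-5.000, -3.000, -3.000], [-14.000, 13.000, 0.000], [-3.000, 18.000, -2.000]] (det J = 853.000).
Solving J·Δ = −F gives Δ = (-0.607, -1.423, -2.398).
Then the next iterate is (p, q, r)₁ = (0.393, 1.577, -0.898).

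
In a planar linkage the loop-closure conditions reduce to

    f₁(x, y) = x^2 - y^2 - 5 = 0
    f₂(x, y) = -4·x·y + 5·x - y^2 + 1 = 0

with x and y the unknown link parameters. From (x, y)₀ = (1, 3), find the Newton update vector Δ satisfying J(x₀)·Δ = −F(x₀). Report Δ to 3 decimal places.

At (1, 3): F = (-13.000, -15.000).
Jacobian J = [[2·x, -2·y], [-4·y + 5, -4·x - 2·y]].
At the point, J = [[2.000, -6.000], [-7.000, -10.000]] (det J = -62.000).
Solving J·Δ = −F gives Δ = (0.645, -1.952).

(0.645, -1.952)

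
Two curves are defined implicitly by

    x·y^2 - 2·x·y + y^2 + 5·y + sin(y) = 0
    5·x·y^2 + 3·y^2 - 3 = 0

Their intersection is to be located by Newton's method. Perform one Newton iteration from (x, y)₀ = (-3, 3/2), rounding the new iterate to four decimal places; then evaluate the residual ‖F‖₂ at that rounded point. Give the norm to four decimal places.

476.7221

At (-3, 3/2): F = (12.997495, -30.0000).
Jacobian J = [[y^2 - 2·y, 2·x·y - 2·x + 2·y + cos(y) + 5], [5·y^2, 10·x·y + 6·y]].
At the point, J = [[-0.7500, 5.070737], [11.2500, -36.0000]] (det J = -30.045794).
Solving J·Δ = −F gives Δ = (-10.5102, -4.1178).
Then the next iterate is (x, y)₁ = (-13.5102, -2.6178).
Re-evaluating at (-13.5102, -2.6178): F = (-170.054031, -445.360053), so ‖F‖₂ = 476.7221.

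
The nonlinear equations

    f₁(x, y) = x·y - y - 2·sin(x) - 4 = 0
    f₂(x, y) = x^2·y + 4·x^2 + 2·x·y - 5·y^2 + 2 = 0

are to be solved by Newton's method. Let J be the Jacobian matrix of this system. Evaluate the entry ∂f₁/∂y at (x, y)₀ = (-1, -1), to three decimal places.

∂f₁/∂y = x - 1.
At (-1, -1) this is -2.000.

-2.000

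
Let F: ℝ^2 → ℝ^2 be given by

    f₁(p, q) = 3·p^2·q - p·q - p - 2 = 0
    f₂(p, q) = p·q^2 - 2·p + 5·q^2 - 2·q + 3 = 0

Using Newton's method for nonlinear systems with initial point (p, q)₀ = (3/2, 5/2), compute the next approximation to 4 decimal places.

At (3/2, 5/2): F = (9.6250, 35.6250).
Jacobian J = [[6·p·q - q - 1, 3·p^2 - p], [q^2 - 2, 2·p·q + 10·q - 2]].
At the point, J = [[19.0000, 5.2500], [4.2500, 30.5000]] (det J = 557.1875).
Solving J·Δ = −F gives Δ = (-0.1912, -1.1414).
Then the next iterate is (p, q)₁ = (1.3088, 1.3586).

(1.3088, 1.3586)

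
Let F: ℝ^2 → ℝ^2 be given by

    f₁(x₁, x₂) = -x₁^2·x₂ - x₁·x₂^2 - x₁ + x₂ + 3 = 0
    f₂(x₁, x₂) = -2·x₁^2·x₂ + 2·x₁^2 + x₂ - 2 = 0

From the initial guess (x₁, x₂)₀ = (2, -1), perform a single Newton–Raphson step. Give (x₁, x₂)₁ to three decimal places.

(1.100, -1.200)

At (2, -1): F = (2.000, 13.000).
Jacobian J = [[-2·x₁·x₂ - x₂^2 - 1, -x₁^2 - 2·x₁·x₂ + 1], [-4·x₁·x₂ + 4·x₁, -2·x₁^2 + 1]].
At the point, J = [[2.000, 1.000], [16.000, -7.000]] (det J = -30.000).
Solving J·Δ = −F gives Δ = (-0.900, -0.200).
Then the next iterate is (x₁, x₂)₁ = (1.100, -1.200).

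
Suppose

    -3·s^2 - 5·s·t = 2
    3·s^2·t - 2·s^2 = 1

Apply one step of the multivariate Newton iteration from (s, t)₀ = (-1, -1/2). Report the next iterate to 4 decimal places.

At (-1, -1/2): F = (-7.5000, -4.5000).
Jacobian J = [[-6·s - 5·t, -5·s], [6·s·t - 4·s, 3·s^2]].
At the point, J = [[8.5000, 5.0000], [7.0000, 3.0000]] (det J = -9.5000).
Solving J·Δ = −F gives Δ = (0.0000, 1.5000).
Then the next iterate is (s, t)₁ = (-1.0000, 1.0000).

(-1.0000, 1.0000)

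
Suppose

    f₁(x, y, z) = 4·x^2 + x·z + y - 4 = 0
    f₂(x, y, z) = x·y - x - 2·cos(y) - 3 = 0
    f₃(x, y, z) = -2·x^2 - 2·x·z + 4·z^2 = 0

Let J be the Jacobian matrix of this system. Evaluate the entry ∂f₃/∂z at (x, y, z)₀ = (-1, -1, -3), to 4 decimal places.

∂f₃/∂z = -2·x + 8·z.
At (-1, -1, -3) this is -22.0000.

-22.0000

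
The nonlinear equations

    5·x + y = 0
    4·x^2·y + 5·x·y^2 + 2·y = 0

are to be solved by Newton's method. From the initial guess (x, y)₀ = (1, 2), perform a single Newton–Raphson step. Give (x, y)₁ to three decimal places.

At (1, 2): F = (7.000, 32.000).
Jacobian J = [[5, 1], [8·x·y + 5·y^2, 4·x^2 + 10·x·y + 2]].
At the point, J = [[5.000, 1.000], [36.000, 26.000]] (det J = 94.000).
Solving J·Δ = −F gives Δ = (-1.596, 0.979).
Then the next iterate is (x, y)₁ = (-0.596, 2.979).

(-0.596, 2.979)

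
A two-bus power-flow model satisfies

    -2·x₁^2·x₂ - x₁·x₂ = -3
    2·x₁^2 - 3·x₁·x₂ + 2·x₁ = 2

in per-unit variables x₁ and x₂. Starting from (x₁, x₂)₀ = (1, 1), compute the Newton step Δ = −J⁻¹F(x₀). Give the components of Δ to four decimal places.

(0.1250, -0.2083)

At (1, 1): F = (0.0000, -1.0000).
Jacobian J = [[-4·x₁·x₂ - x₂, -2·x₁^2 - x₁], [4·x₁ - 3·x₂ + 2, -3·x₁]].
At the point, J = [[-5.0000, -3.0000], [3.0000, -3.0000]] (det J = 24.0000).
Solving J·Δ = −F gives Δ = (0.1250, -0.2083).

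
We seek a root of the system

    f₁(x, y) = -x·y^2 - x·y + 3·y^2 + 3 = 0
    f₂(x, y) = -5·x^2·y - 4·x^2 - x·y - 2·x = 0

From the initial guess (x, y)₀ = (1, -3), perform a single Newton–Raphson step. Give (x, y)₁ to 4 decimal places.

(0.9642, -1.1373)

At (1, -3): F = (24.0000, 12.0000).
Jacobian J = [[-y^2 - y, -2·x·y - x + 6·y], [-10·x·y - 8·x - y - 2, -5·x^2 - x]].
At the point, J = [[-6.0000, -13.0000], [23.0000, -6.0000]] (det J = 335.0000).
Solving J·Δ = −F gives Δ = (-0.0358, 1.8627).
Then the next iterate is (x, y)₁ = (0.9642, -1.1373).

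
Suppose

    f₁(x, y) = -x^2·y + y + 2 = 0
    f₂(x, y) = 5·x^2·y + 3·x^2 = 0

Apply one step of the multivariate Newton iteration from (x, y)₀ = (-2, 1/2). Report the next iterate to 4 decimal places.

(0.9231, 2.6154)

At (-2, 1/2): F = (0.5000, 22.0000).
Jacobian J = [[-2·x·y, -x^2 + 1], [10·x·y + 6·x, 5·x^2]].
At the point, J = [[2.0000, -3.0000], [-22.0000, 20.0000]] (det J = -26.0000).
Solving J·Δ = −F gives Δ = (2.9231, 2.1154).
Then the next iterate is (x, y)₁ = (0.9231, 2.6154).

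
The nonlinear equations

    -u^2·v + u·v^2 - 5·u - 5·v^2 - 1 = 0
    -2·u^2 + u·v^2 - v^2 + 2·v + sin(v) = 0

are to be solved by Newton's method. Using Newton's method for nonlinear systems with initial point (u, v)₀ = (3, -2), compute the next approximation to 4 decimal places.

(3.3002, -4.6980)

At (3, -2): F = (-6.0000, -14.909297).
Jacobian J = [[-2·u·v + v^2 - 5, -u^2 + 2·u·v - 10·v], [-4·u + v^2, 2·u·v - 2·v + cos(v) + 2]].
At the point, J = [[11.0000, -1.0000], [-8.0000, -6.416147]] (det J = -78.577615).
Solving J·Δ = −F gives Δ = (0.3002, -2.6980).
Then the next iterate is (u, v)₁ = (3.3002, -4.6980).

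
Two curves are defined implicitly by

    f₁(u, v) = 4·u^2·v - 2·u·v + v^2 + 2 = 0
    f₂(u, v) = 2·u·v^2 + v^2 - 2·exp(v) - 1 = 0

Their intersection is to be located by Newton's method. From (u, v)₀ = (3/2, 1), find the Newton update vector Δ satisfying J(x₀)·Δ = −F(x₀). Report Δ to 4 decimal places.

At (3/2, 1): F = (9.0000, -2.436564).
Jacobian J = [[8·u·v - 2·v, 4·u^2 - 2·u + 2·v], [2·v^2, 4·u·v + 2·v - 2·exp(v)]].
At the point, J = [[10.0000, 8.0000], [2.0000, 2.563436]] (det J = 9.634363).
Solving J·Δ = −F gives Δ = (-4.4179, 4.3973).

(-4.4179, 4.3973)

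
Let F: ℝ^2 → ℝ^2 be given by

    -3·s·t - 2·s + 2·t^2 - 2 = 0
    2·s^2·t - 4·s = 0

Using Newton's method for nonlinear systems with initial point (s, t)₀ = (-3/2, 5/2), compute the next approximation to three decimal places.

(-0.904, 1.184)

At (-3/2, 5/2): F = (24.750, 17.250).
Jacobian J = [[-3·t - 2, -3·s + 4·t], [4·s·t - 4, 2·s^2]].
At the point, J = [[-9.500, 14.500], [-19.000, 4.500]] (det J = 232.750).
Solving J·Δ = −F gives Δ = (0.596, -1.316).
Then the next iterate is (s, t)₁ = (-0.904, 1.184).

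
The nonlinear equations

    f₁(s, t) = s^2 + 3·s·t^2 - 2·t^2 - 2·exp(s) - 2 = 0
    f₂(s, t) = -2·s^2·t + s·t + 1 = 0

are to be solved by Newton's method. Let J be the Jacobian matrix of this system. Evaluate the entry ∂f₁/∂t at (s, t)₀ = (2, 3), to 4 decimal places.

∂f₁/∂t = 6·s·t - 4·t.
At (2, 3) this is 24.0000.

24.0000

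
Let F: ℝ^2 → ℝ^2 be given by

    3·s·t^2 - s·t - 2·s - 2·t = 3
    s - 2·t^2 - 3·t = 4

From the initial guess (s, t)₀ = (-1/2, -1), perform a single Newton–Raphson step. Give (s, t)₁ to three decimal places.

(-7.000, 9.000)

At (-1/2, -1): F = (-2.000, -3.500).
Jacobian J = [[3·t^2 - t - 2, 6·s·t - s - 2], [1, -4·t - 3]].
At the point, J = [[2.000, 1.500], [1.000, 1.000]] (det J = 0.500).
Solving J·Δ = −F gives Δ = (-6.500, 10.000).
Then the next iterate is (s, t)₁ = (-7.000, 9.000).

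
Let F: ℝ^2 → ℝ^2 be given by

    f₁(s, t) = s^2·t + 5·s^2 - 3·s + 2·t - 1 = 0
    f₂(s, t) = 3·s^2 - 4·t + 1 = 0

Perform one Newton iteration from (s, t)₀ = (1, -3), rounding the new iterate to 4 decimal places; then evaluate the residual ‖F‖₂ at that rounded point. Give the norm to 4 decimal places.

At (1, -3): F = (-8.0000, 16.0000).
Jacobian J = [[2·s·t + 10·s - 3, s^2 + 2], [6·s, -4]].
At the point, J = [[1.0000, 3.0000], [6.0000, -4.0000]] (det J = -22.0000).
Solving J·Δ = −F gives Δ = (-0.7273, 2.9091).
Then the next iterate is (s, t)₁ = (0.2727, -0.0909).
Re-evaluating at (0.2727, -0.0909): F = (-1.634833, 1.586696), so ‖F‖₂ = 2.2782.

2.2782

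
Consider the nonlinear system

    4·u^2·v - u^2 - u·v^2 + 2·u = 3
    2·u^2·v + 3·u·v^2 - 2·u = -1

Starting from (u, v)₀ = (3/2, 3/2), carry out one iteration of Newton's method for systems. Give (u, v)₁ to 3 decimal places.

At (3/2, 3/2): F = (7.875, 14.875).
Jacobian J = [[8·u·v - 2·u - v^2 + 2, 4·u^2 - 2·u·v], [4·u·v + 3·v^2 - 2, 2·u^2 + 6·u·v]].
At the point, J = [[14.750, 4.500], [13.750, 18.000]] (det J = 203.625).
Solving J·Δ = −F gives Δ = (-0.367, -0.546).
Then the next iterate is (u, v)₁ = (1.133, 0.954).

(1.133, 0.954)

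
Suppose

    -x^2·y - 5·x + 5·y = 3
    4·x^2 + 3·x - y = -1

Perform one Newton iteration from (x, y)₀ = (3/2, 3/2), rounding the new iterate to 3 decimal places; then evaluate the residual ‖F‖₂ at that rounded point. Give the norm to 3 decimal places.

4.534

At (3/2, 3/2): F = (-6.375, 13.000).
Jacobian J = [[-2·x·y - 5, -x^2 + 5], [8·x + 3, -1]].
At the point, J = [[-9.500, 2.750], [15.000, -1.000]] (det J = -31.750).
Solving J·Δ = −F gives Δ = (-0.925, -0.878).
Then the next iterate is (x, y)₁ = (0.575, 0.622).
Re-evaluating at (0.575, 0.622): F = (-2.97065, 3.42550), so ‖F‖₂ = 4.534.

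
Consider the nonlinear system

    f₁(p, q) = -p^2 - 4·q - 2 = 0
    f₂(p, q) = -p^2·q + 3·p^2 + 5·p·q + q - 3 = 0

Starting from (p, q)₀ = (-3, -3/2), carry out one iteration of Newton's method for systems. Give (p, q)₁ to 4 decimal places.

At (-3, -3/2): F = (-5.0000, 58.5000).
Jacobian J = [[-2·p, -4], [-2·p·q + 6·p + 5·q, -p^2 + 5·p + 1]].
At the point, J = [[6.0000, -4.0000], [-34.5000, -23.0000]] (det J = -276.0000).
Solving J·Δ = −F gives Δ = (1.2645, 0.6467).
Then the next iterate is (p, q)₁ = (-1.7355, -0.8533).

(-1.7355, -0.8533)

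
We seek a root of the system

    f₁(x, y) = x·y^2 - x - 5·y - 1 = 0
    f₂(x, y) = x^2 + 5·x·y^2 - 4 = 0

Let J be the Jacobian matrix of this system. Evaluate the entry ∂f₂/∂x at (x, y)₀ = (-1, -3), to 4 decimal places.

43.0000

∂f₂/∂x = 2·x + 5·y^2.
At (-1, -3) this is 43.0000.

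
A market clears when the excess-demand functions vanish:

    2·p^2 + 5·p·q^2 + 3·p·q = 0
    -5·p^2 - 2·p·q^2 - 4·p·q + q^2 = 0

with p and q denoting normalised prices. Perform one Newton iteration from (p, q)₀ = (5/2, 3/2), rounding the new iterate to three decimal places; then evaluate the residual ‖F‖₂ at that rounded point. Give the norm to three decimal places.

At (5/2, 3/2): F = (51.875, -55.250).
Jacobian J = [[4·p + 5·q^2 + 3·q, 10·p·q + 3·p], [-10·p - 2·q^2 - 4·q, -4·p·q - 4·p + 2·q]].
At the point, J = [[25.750, 45.000], [-35.500, -22.000]] (det J = 1031.000).
Solving J·Δ = −F gives Δ = (-1.305, -0.406).
Then the next iterate is (p, q)₁ = (1.195, 1.094).
Re-evaluating at (1.195, 1.094): F = (13.92914, -14.03305), so ‖F‖₂ = 19.772.

19.772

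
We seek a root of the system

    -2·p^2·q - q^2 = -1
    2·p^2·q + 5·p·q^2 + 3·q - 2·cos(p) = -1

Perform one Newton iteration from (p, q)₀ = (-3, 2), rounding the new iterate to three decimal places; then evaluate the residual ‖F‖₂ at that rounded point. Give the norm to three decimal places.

12.119

At (-3, 2): F = (-39.000, -15.02002).
Jacobian J = [[-4·p·q, -2·p^2 - 2·q], [4·p·q + 5·q^2 + 2·sin(p), 2·p^2 + 10·p·q + 3]].
At the point, J = [[24.000, -22.000], [-4.28224, -39.000]] (det J = -1030.20928).
Solving J·Δ = −F gives Δ = (1.156, -0.512).
Then the next iterate is (p, q)₁ = (-1.844, 1.488).
Re-evaluating at (-1.844, 1.488): F = (-11.33354, -4.29137), so ‖F‖₂ = 12.119.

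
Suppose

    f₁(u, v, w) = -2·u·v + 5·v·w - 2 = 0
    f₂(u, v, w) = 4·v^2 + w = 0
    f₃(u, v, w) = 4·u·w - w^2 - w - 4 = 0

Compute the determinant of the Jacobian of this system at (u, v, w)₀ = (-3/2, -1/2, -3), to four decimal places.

268.0000

J = [[-2·v, -2·u + 5·w, 5·v], [0, 8·v, 1], [4·w, 0, 4·u - 2·w - 1]].
At the point, J = [[1.0000, -12.0000, -2.5000], [0.0000, -4.0000, 1.0000], [-12.0000, 0.0000, -1.0000]].
det J = 268.0000.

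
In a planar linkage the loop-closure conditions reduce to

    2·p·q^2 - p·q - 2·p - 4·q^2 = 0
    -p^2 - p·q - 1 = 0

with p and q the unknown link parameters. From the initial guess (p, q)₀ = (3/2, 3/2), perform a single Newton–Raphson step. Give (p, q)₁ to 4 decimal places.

At (3/2, 3/2): F = (-7.5000, -5.5000).
Jacobian J = [[2·q^2 - q - 2, 4·p·q - p - 8·q], [-2·p - q, -p]].
At the point, J = [[1.0000, -4.5000], [-4.5000, -1.5000]] (det J = -21.7500).
Solving J·Δ = −F gives Δ = (-0.6207, -1.8046).
Then the next iterate is (p, q)₁ = (0.8793, -0.3046).

(0.8793, -0.3046)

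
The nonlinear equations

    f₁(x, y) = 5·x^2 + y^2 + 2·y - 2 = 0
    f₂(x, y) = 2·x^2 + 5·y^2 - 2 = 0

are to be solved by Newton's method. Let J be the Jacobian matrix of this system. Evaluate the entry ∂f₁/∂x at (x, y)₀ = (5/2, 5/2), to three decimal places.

25.000

∂f₁/∂x = 10·x.
At (5/2, 5/2) this is 25.000.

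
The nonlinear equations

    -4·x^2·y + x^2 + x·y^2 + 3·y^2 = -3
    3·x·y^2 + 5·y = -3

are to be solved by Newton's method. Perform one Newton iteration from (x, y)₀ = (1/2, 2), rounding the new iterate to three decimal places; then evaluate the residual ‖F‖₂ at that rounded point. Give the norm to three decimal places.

8.209

At (1/2, 2): F = (15.250, 19.000).
Jacobian J = [[-8·x·y + 2·x + y^2, -4·x^2 + 2·x·y + 6·y], [3·y^2, 6·x·y + 5]].
At the point, J = [[-3.000, 13.000], [12.000, 11.000]] (det J = -189.000).
Solving J·Δ = −F gives Δ = (-0.419, -1.270).
Then the next iterate is (x, y)₁ = (0.081, 0.730).
Re-evaluating at (0.081, 0.730): F = (4.62927, 6.77949), so ‖F‖₂ = 8.209.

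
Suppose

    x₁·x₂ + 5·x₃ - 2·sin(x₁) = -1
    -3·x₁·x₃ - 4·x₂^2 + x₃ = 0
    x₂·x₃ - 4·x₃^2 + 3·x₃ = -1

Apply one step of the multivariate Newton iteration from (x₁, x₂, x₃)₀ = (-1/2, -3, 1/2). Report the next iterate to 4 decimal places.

At (-1/2, -3, 1/2): F = (5.958851, -34.7500, 0.0000).
Jacobian J = [[x₂ - 2·cos(x₁), x₁, 5], [-3·x₃, -8·x₂, -3·x₁ + 1], [0, x₃, x₂ - 8·x₃ + 3]].
At the point, J = [[-4.755165, -0.5000, 5.0000], [-1.5000, 24.0000, 2.5000], [0.0000, 0.5000, -4.0000]] (det J = 461.689808).
Solving J·Δ = −F gives Δ = (1.2928, 1.5091, 0.1886).
Then the next iterate is (x₁, x₂, x₃)₁ = (0.7928, -1.4909, 0.6886).

(0.7928, -1.4909, 0.6886)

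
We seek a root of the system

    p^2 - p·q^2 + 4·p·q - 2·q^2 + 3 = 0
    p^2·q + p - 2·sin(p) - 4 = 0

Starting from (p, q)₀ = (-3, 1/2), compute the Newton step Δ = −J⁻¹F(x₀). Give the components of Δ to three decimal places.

(0.828, 0.248)

At (-3, 1/2): F = (6.250, -2.21776).
Jacobian J = [[2·p - q^2 + 4·q, -2·p·q + 4·p - 4·q], [2·p·q - 2·cos(p) + 1, p^2]].
At the point, J = [[-4.250, -11.000], [-0.02002, 9.000]] (det J = -38.47017).
Solving J·Δ = −F gives Δ = (0.828, 0.248).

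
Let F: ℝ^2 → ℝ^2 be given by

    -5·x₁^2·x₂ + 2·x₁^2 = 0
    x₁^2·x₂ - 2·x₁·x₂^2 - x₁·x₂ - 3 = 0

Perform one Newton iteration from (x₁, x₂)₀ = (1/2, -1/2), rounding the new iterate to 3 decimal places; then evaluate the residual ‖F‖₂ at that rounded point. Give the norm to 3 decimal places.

At (1/2, -1/2): F = (1.125, -3.125).
Jacobian J = [[-10·x₁·x₂ + 4·x₁, -5·x₁^2], [2·x₁·x₂ - 2·x₂^2 - x₂, x₁^2 - 4·x₁·x₂ - x₁]].
At the point, J = [[4.500, -1.250], [-0.500, 0.750]] (det J = 2.750).
Solving J·Δ = −F gives Δ = (1.114, 4.909).
Then the next iterate is (x₁, x₂)₁ = (1.614, 4.409).
Re-evaluating at (1.614, 4.409): F = (-52.21714, -61.38070), so ‖F‖₂ = 80.587.

80.587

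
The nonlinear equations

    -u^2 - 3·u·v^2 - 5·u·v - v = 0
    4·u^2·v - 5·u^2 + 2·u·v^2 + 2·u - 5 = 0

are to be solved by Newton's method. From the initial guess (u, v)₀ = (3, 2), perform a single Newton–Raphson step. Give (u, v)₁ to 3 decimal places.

At (3, 2): F = (-77.000, 52.000).
Jacobian J = [[-2·u - 3·v^2 - 5·v, -6·u·v - 5·u - 1], [8·u·v - 10·u + 2·v^2 + 2, 4·u^2 + 4·u·v]].
At the point, J = [[-28.000, -52.000], [28.000, 60.000]] (det J = -224.000).
Solving J·Δ = −F gives Δ = (-8.554, 3.125).
Then the next iterate is (u, v)₁ = (-5.554, 5.125).

(-5.554, 5.125)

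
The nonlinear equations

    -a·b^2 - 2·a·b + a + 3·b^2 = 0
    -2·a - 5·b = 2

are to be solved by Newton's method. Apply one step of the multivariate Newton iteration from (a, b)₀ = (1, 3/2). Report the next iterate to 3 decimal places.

At (1, 3/2): F = (2.500, -11.500).
Jacobian J = [[-b^2 - 2·b + 1, -2·a·b - 2·a + 6·b], [-2, -5]].
At the point, J = [[-4.250, 4.000], [-2.000, -5.000]] (det J = 29.250).
Solving J·Δ = −F gives Δ = (-1.145, -1.842).
Then the next iterate is (a, b)₁ = (-0.145, -0.342).

(-0.145, -0.342)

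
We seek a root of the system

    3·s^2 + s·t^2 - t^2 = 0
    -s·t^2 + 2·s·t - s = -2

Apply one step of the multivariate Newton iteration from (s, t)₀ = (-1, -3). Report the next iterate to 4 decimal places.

(-0.4286, -1.8929)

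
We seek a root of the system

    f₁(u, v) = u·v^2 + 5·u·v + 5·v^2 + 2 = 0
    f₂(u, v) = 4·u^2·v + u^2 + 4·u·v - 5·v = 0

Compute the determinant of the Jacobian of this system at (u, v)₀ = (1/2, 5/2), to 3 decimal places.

J = [[v^2 + 5·v, 2·u·v + 5·u + 10·v], [8·u·v + 2·u + 4·v, 4·u^2 + 4·u - 5]].
At the point, J = [[18.750, 30.000], [21.000, -2.000]].
det J = -667.500.

-667.500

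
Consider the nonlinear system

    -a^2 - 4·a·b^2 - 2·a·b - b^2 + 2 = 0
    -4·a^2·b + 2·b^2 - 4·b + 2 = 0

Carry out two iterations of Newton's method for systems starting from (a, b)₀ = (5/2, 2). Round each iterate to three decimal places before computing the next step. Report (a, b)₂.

(1.157, 0.763)

At (5/2, 2): F = (-58.250, -48.000).
Jacobian J = [[-2·a - 4·b^2 - 2·b, -8·a·b - 2·a - 2·b], [-8·a·b, -4·a^2 + 4·b - 4]].
At the point, J = [[-25.000, -49.000], [-40.000, -21.000]] (det J = -1435.000).
Solving J·Δ = −F gives Δ = (-0.787, -0.787).
Then the next iterate is (a, b)₁ = (1.713, 1.213).
Round to (1.713, 1.213) and repeat: F = (-16.64330, -14.14682), J = [[-11.73748, -22.47495], [-16.62295, -10.88548]].
Δ = (-0.556, -0.450), so (a, b)₂ = (1.157, 0.763).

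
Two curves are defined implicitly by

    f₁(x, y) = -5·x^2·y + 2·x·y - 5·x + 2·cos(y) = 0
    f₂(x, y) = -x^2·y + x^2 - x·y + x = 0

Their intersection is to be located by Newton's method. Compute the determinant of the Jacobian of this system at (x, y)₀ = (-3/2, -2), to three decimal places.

-45.338

J = [[-10·x·y + 2·y - 5, -5·x^2 + 2·x - 2·sin(y)], [-2·x·y + 2·x - y + 1, -x^2 - x]].
At the point, J = [[-39.000, -12.43141], [-6.000, -0.750]].
det J = -45.338.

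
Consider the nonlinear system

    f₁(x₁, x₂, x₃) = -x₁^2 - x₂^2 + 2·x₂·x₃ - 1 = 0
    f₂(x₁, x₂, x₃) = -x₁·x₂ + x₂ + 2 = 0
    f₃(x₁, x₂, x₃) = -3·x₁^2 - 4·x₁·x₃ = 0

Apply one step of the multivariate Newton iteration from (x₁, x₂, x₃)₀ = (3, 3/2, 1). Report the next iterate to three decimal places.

At (3, 3/2, 1): F = (-9.250, -1.000, -39.000).
Jacobian J = [[-2·x₁, -2·x₂ + 2·x₃, 2·x₂], [-x₂, -x₁ + 1, 0], [-6·x₁ - 4·x₃, 0, -4·x₁]].
At the point, J = [[-6.000, -1.000, 3.000], [-1.500, -2.000, 0.000], [-22.000, 0.000, -12.000]] (det J = -258.000).
Solving J·Δ = −F gives Δ = (-1.721, 0.791, -0.095).
Then the next iterate is (x₁, x₂, x₃)₁ = (1.279, 2.291, 0.905).

(1.279, 2.291, 0.905)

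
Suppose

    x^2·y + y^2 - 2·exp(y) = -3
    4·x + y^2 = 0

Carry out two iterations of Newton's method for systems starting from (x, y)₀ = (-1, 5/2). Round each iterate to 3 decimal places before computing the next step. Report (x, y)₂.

(-0.084, 0.945)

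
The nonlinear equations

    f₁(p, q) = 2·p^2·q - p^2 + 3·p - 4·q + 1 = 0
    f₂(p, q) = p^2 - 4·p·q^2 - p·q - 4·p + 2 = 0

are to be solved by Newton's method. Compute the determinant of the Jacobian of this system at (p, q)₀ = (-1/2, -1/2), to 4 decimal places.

J = [[4·p·q - 2·p + 3, 2·p^2 - 4], [2·p - 4·q^2 - q - 4, -8·p·q - p]].
At the point, J = [[5.0000, -3.5000], [-5.5000, -1.5000]].
det J = -26.7500.

-26.7500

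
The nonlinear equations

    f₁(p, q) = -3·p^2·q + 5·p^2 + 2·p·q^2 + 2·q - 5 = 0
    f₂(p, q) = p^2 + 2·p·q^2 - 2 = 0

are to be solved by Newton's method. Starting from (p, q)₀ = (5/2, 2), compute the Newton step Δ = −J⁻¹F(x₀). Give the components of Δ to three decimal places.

At (5/2, 2): F = (12.750, 24.250).
Jacobian J = [[-6·p·q + 10·p + 2·q^2, -3·p^2 + 4·p·q + 2], [2·p + 2·q^2, 4·p·q]].
At the point, J = [[3.000, 3.250], [13.000, 20.000]] (det J = 17.750).
Solving J·Δ = −F gives Δ = (-9.926, 5.239).

(-9.926, 5.239)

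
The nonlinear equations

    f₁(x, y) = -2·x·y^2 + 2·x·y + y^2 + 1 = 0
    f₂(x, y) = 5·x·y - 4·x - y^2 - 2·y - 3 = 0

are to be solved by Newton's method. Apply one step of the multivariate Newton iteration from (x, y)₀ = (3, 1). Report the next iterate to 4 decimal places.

(0.5000, 1.5000)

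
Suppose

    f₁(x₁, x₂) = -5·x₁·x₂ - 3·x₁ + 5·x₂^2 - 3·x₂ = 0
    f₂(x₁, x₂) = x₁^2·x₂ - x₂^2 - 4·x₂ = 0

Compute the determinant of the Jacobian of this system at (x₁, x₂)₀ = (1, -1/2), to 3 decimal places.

-12.000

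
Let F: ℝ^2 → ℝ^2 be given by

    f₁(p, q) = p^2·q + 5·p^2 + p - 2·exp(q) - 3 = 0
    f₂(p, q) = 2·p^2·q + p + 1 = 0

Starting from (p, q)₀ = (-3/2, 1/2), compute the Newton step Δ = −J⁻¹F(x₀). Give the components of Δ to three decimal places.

At (-3/2, 1/2): F = (4.57756, 1.750).
Jacobian J = [[2·p·q + 10·p + 1, p^2 - 2·exp(q)], [4·p·q + 1, 2·p^2]].
At the point, J = [[-15.500, -1.04744], [-2.000, 4.500]] (det J = -71.84489).
Solving J·Δ = −F gives Δ = (0.312, -0.250).

(0.312, -0.250)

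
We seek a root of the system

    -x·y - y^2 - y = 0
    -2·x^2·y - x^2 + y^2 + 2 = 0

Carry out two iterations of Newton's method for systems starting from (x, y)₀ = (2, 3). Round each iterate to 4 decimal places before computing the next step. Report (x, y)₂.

(1.2824, 0.3351)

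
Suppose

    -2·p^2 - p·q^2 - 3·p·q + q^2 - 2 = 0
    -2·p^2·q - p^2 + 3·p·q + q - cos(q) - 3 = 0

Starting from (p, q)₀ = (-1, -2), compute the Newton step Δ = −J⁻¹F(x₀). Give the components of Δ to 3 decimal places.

At (-1, -2): F = (-2.000, 4.41615).
Jacobian J = [[-4·p - q^2 - 3·q, -2·p·q - 3·p + 2·q], [-4·p·q - 2·p + 3·q, -2·p^2 + 3·p + sin(q) + 1]].
At the point, J = [[6.000, -5.000], [-12.000, -4.90930]] (det J = -89.45578).
Solving J·Δ = −F gives Δ = (0.357, 0.028).

(0.357, 0.028)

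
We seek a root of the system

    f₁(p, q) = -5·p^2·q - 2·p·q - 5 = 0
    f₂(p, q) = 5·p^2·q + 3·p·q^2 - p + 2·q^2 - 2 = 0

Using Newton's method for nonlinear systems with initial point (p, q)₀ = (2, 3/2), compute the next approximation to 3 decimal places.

At (2, 3/2): F = (-41.000, 44.000).
Jacobian J = [[-10·p·q - 2·q, -5·p^2 - 2·p], [10·p·q + 3·q^2 - 1, 5·p^2 + 6·p·q + 4·q]].
At the point, J = [[-33.000, -24.000], [35.750, 44.000]] (det J = -594.000).
Solving J·Δ = −F gives Δ = (-1.259, 0.023).
Then the next iterate is (p, q)₁ = (0.741, 1.523).

(0.741, 1.523)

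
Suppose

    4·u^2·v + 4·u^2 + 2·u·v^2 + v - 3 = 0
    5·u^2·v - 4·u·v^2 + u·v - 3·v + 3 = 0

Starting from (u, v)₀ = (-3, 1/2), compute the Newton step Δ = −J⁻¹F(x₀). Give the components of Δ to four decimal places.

(1.3229, -0.0979)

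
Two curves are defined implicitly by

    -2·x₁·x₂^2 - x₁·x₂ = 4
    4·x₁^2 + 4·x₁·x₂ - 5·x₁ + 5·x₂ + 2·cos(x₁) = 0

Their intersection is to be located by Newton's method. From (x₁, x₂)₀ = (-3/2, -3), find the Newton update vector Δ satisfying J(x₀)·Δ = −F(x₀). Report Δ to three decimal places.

(0.710, 0.476)

At (-3/2, -3): F = (18.500, 19.64147).
Jacobian J = [[-2·x₂^2 - x₂, -4·x₁·x₂ - x₁], [8·x₁ + 4·x₂ - 2·sin(x₁) - 5, 4·x₁ + 5]].
At the point, J = [[-15.000, -16.500], [-27.00501, -1.000]] (det J = -430.58267).
Solving J·Δ = −F gives Δ = (0.710, 0.476).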